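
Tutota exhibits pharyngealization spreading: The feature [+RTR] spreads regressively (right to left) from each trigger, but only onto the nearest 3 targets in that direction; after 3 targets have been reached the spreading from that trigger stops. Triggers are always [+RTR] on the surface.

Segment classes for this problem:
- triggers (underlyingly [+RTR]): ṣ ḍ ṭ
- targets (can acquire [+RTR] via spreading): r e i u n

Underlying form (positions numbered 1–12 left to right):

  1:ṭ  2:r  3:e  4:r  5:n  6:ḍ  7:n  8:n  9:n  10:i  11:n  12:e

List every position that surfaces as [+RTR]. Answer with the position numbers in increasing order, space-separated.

From /ṭ/ at 1 leftward: word edge.
From /ḍ/ at 6 leftward: 5 /n/ → [+RTR]; 4 /r/ → [+RTR]; 3 /e/ → [+RTR]; bound reached.
Targets with no active source: positions 2 7 8 9 10 11 12 stay [-emphatic].

1 3 4 5 6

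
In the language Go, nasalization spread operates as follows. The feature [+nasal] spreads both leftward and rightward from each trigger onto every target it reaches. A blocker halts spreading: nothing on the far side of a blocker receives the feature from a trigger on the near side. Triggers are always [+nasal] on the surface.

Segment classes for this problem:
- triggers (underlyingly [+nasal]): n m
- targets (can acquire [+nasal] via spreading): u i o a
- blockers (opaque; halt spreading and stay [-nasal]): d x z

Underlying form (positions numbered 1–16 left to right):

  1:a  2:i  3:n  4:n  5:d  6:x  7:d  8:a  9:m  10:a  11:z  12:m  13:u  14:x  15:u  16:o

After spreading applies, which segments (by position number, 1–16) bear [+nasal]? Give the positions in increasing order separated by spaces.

1 2 3 4 8 9 10 12 13

From /n/ at 3 rightward: 4 /n/ is itself a trigger — this domain ends here.
From /n/ at 3 leftward: 2 /i/ → [+nasal]; 1 /a/ → [+nasal]; word edge.
From /n/ at 4 rightward: 5 /d/ blocks.
From /n/ at 4 leftward: 3 /n/ is itself a trigger — this domain ends here.
From /m/ at 9 rightward: 10 /a/ → [+nasal]; 11 /z/ blocks.
From /m/ at 9 leftward: 8 /a/ → [+nasal]; 7 /d/ blocks.
From /m/ at 12 rightward: 13 /u/ → [+nasal]; 14 /x/ blocks.
From /m/ at 12 leftward: 11 /z/ blocks.
Targets with no active source: positions 15 16 stay [-nasal].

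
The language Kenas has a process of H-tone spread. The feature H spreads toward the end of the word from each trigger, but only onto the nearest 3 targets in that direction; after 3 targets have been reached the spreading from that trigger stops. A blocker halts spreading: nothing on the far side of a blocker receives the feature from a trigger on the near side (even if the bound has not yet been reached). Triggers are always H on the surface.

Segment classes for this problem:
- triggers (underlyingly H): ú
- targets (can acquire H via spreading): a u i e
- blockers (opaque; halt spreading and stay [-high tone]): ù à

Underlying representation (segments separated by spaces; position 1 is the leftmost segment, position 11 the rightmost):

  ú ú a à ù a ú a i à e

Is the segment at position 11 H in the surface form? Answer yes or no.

no

From /ú/ at 1 rightward: 2 /ú/ is itself a trigger — this domain ends here.
From /ú/ at 2 rightward: 3 /a/ → H; 4 /à/ blocks.
From /ú/ at 7 rightward: 8 /a/ → H; 9 /i/ → H; 10 /à/ blocks.
Targets with no active source: positions 6 11 stay [-high tone].
H positions on the surface: 1 2 3 7 8 9.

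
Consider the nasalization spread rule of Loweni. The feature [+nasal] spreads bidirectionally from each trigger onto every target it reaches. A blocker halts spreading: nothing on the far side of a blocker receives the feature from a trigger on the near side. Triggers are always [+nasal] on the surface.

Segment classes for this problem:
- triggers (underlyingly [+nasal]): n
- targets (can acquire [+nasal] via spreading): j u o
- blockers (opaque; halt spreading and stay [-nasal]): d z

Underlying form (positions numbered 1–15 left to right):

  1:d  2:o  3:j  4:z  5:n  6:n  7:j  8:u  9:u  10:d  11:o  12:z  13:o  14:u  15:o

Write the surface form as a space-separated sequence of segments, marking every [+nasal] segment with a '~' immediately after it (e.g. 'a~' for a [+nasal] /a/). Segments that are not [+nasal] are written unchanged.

d o j z n~ n~ j~ u~ u~ d o z o u o

From /n/ at 5 rightward: 6 /n/ is itself a trigger — this domain ends here.
From /n/ at 5 leftward: 4 /z/ blocks.
From /n/ at 6 rightward: 7 /j/ → [+nasal]; 8 /u/ → [+nasal]; 9 /u/ → [+nasal]; 10 /d/ blocks.
From /n/ at 6 leftward: 5 /n/ is itself a trigger — this domain ends here.
Targets with no active source: positions 2 3 11 13 14 15 stay [-nasal].
[+nasal] positions on the surface: 5 6 7 8 9.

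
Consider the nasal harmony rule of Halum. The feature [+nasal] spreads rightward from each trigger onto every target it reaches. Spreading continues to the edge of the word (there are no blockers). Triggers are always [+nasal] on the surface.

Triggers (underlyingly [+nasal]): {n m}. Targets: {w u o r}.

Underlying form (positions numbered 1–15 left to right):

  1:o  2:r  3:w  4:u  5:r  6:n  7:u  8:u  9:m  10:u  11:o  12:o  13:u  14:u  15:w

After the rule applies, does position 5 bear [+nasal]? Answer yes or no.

From /n/ at 6 rightward: 7 /u/ → [+nasal]; 8 /u/ → [+nasal]; 9 /m/ is itself a trigger — this domain ends here.
From /m/ at 9 rightward: 10 /u/ → [+nasal]; 11 /o/ → [+nasal]; 12 /o/ → [+nasal]; 13 /u/ → [+nasal]; 14 /u/ → [+nasal]; 15 /w/ → [+nasal]; word edge.
Targets with no active source: positions 1 2 3 4 5 stay [-nasal].
[+nasal] positions on the surface: 6 7 8 9 10 11 12 13 14 15.

no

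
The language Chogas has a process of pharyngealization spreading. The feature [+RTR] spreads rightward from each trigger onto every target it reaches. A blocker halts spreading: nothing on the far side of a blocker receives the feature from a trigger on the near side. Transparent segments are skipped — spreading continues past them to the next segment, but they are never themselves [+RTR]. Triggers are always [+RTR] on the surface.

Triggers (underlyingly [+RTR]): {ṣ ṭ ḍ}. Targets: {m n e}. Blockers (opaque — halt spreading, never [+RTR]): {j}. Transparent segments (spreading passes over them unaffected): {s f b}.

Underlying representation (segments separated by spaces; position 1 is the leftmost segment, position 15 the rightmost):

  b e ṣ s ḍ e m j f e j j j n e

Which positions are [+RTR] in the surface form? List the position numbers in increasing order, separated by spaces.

3 5 6 7

From /ṣ/ at 3 rightward: 4 /s/ transparent; 5 /ḍ/ is itself a trigger — this domain ends here.
From /ḍ/ at 5 rightward: 6 /e/ → [+RTR]; 7 /m/ → [+RTR]; 8 /j/ blocks.
Targets with no active source: positions 2 10 14 15 stay [-emphatic].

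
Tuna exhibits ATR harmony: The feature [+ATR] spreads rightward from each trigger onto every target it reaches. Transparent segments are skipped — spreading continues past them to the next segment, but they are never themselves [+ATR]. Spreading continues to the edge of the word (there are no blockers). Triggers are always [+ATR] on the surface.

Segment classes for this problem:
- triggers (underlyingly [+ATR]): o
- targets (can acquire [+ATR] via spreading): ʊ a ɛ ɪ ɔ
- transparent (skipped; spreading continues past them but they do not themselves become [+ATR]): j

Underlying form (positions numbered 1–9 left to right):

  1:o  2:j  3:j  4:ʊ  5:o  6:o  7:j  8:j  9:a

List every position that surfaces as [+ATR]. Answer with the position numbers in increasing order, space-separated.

1 4 5 6 9

From /o/ at 1 rightward: 2 /j/ transparent; 3 /j/ transparent; 4 /ʊ/ → [+ATR]; 5 /o/ is itself a trigger — this domain ends here.
From /o/ at 5 rightward: 6 /o/ is itself a trigger — this domain ends here.
From /o/ at 6 rightward: 7 /j/ transparent; 8 /j/ transparent; 9 /a/ → [+ATR]; word edge.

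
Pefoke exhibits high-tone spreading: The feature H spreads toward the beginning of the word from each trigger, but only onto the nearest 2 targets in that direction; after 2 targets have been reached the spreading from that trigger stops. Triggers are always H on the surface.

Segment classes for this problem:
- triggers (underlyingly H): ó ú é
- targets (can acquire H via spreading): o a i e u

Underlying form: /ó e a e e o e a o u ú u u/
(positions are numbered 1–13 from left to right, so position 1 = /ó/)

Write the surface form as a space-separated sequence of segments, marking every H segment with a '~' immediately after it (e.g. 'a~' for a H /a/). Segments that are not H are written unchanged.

ó~ e a e e o e a o~ u~ ú~ u u

From /ó/ at 1 leftward: word edge.
From /ú/ at 11 leftward: 10 /u/ → H; 9 /o/ → H; bound reached.
Targets with no active source: positions 2 3 4 5 6 7 8 12 13 stay [-high tone].
H positions on the surface: 1 9 10 11.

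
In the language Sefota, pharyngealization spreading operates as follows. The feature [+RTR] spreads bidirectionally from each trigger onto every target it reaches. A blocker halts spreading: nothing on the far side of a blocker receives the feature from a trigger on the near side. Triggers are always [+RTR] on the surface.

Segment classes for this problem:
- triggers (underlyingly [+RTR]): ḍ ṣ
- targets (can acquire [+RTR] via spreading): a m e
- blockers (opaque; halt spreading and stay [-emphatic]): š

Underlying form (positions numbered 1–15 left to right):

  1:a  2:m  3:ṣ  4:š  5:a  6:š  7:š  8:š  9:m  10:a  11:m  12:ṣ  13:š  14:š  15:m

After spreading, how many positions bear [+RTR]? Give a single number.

From /ṣ/ at 3 rightward: 4 /š/ blocks.
From /ṣ/ at 3 leftward: 2 /m/ → [+RTR]; 1 /a/ → [+RTR]; word edge.
From /ṣ/ at 12 rightward: 13 /š/ blocks.
From /ṣ/ at 12 leftward: 11 /m/ → [+RTR]; 10 /a/ → [+RTR]; 9 /m/ → [+RTR]; 8 /š/ blocks.
Targets with no active source: positions 5 15 stay [-emphatic].
[+RTR] positions on the surface: 1 2 3 9 10 11 12.

7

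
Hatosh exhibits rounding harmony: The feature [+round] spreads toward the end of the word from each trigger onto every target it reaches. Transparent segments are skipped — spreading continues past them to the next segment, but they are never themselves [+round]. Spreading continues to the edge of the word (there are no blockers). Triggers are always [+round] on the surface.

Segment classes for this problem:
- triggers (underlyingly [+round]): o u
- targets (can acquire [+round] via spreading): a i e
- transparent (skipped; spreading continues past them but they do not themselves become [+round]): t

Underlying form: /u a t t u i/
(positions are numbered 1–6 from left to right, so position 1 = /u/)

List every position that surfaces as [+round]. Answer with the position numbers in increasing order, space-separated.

1 2 5 6

From /u/ at 1 rightward: 2 /a/ → [+round]; 3 /t/ transparent; 4 /t/ transparent; 5 /u/ is itself a trigger — this domain ends here.
From /u/ at 5 rightward: 6 /i/ → [+round]; word edge.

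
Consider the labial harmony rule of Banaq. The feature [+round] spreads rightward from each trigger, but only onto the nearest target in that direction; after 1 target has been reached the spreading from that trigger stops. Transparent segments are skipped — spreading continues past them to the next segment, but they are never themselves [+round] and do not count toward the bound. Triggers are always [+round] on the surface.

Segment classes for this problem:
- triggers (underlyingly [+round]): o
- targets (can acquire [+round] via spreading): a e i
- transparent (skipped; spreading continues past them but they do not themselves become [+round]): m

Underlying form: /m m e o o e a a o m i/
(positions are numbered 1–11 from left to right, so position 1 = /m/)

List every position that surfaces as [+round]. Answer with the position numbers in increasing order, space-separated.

From /o/ at 4 rightward: 5 /o/ is itself a trigger — this domain ends here.
From /o/ at 5 rightward: 6 /e/ → [+round]; bound reached.
From /o/ at 9 rightward: 10 /m/ transparent; 11 /i/ → [+round]; bound reached.
Targets with no active source: positions 3 7 8 stay [-round].

4 5 6 9 11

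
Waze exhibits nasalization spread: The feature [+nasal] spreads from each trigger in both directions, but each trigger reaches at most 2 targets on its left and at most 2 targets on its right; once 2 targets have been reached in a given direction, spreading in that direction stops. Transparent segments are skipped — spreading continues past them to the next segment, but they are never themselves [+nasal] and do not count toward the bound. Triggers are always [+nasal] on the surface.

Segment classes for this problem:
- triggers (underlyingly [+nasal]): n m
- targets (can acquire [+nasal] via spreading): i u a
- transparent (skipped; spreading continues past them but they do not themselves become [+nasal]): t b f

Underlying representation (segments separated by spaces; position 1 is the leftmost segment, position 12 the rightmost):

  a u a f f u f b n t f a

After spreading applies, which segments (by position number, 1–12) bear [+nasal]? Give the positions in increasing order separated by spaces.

3 6 9 12

From /n/ at 9 rightward: 10 /t/ transparent; 11 /f/ transparent; 12 /a/ → [+nasal]; word edge.
From /n/ at 9 leftward: 8 /b/ transparent; 7 /f/ transparent; 6 /u/ → [+nasal]; 5 /f/ transparent; 4 /f/ transparent; 3 /a/ → [+nasal]; bound reached.
Targets with no active source: positions 1 2 stay [-nasal].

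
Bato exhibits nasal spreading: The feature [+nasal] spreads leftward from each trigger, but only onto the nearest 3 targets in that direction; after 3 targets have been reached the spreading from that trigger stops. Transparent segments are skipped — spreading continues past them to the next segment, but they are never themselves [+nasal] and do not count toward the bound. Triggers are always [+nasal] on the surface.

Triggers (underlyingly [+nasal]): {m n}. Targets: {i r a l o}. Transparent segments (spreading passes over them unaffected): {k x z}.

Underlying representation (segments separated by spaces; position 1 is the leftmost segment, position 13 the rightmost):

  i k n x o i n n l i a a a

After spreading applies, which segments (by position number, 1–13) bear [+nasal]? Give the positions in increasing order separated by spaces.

From /n/ at 3 leftward: 2 /k/ transparent; 1 /i/ → [+nasal]; word edge.
From /n/ at 7 leftward: 6 /i/ → [+nasal]; 5 /o/ → [+nasal]; 4 /x/ transparent; 3 /n/ is itself a trigger — this domain ends here.
From /n/ at 8 leftward: 7 /n/ is itself a trigger — this domain ends here.
Targets with no active source: positions 9 10 11 12 13 stay [-nasal].

1 3 5 6 7 8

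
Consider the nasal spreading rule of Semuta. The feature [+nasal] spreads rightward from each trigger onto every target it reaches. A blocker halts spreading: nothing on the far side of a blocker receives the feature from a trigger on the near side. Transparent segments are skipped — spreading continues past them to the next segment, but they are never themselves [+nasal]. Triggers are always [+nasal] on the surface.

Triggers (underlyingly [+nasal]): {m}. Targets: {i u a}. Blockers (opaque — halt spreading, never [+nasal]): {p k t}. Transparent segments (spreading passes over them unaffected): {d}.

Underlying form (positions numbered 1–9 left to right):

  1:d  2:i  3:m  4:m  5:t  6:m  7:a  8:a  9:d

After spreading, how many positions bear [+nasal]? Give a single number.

5

From /m/ at 3 rightward: 4 /m/ is itself a trigger — this domain ends here.
From /m/ at 4 rightward: 5 /t/ blocks.
From /m/ at 6 rightward: 7 /a/ → [+nasal]; 8 /a/ → [+nasal]; 9 /d/ transparent; word edge.
Target with no active source: position 2 stays [-nasal].
[+nasal] positions on the surface: 3 4 6 7 8.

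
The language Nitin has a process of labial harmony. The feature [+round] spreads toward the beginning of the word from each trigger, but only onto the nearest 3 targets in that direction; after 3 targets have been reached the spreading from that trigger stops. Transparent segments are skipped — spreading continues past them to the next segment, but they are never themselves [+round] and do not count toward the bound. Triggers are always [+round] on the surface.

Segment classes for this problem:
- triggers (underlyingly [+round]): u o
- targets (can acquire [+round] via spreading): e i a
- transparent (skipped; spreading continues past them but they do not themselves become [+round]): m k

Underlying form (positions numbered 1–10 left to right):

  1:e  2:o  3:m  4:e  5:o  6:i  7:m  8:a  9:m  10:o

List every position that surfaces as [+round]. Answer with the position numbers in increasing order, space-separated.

1 2 4 5 6 8 10

From /o/ at 2 leftward: 1 /e/ → [+round]; word edge.
From /o/ at 5 leftward: 4 /e/ → [+round]; 3 /m/ transparent; 2 /o/ is itself a trigger — this domain ends here.
From /o/ at 10 leftward: 9 /m/ transparent; 8 /a/ → [+round]; 7 /m/ transparent; 6 /i/ → [+round]; 5 /o/ is itself a trigger — this domain ends here.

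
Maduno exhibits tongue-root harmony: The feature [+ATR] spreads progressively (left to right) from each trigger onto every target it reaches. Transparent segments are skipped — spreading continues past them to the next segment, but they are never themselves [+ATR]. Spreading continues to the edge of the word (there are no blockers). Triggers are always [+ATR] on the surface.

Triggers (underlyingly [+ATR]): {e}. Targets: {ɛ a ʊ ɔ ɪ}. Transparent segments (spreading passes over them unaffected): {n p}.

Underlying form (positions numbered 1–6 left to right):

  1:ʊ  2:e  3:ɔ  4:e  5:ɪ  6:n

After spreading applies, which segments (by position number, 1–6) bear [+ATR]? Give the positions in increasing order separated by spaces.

2 3 4 5

From /e/ at 2 rightward: 3 /ɔ/ → [+ATR]; 4 /e/ is itself a trigger — this domain ends here.
From /e/ at 4 rightward: 5 /ɪ/ → [+ATR]; 6 /n/ transparent; word edge.
Target with no active source: position 1 stays [-ATR].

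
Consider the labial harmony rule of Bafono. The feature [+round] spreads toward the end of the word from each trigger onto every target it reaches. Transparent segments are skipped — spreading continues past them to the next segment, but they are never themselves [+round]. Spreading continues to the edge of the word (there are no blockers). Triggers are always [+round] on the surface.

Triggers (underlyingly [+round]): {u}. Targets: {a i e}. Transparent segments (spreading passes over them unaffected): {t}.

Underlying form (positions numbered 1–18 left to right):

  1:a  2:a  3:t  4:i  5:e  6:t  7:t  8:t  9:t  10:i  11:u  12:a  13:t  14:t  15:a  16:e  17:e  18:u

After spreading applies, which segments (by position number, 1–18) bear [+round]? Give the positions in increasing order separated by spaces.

11 12 15 16 17 18

From /u/ at 11 rightward: 12 /a/ → [+round]; 13 /t/ transparent; 14 /t/ transparent; 15 /a/ → [+round]; 16 /e/ → [+round]; 17 /e/ → [+round]; 18 /u/ is itself a trigger — this domain ends here.
From /u/ at 18 rightward: word edge.
Targets with no active source: positions 1 2 4 5 10 stay [-round].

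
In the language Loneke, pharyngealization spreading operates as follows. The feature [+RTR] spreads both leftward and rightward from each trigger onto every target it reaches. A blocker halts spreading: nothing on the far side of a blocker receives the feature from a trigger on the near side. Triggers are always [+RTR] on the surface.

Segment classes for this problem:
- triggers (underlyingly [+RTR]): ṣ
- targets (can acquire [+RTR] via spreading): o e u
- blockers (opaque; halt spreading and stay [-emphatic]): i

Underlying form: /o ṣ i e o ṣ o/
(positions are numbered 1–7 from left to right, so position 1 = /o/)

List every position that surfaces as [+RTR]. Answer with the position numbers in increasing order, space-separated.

1 2 4 5 6 7

From /ṣ/ at 2 rightward: 3 /i/ blocks.
From /ṣ/ at 2 leftward: 1 /o/ → [+RTR]; word edge.
From /ṣ/ at 6 rightward: 7 /o/ → [+RTR]; word edge.
From /ṣ/ at 6 leftward: 5 /o/ → [+RTR]; 4 /e/ → [+RTR]; 3 /i/ blocks.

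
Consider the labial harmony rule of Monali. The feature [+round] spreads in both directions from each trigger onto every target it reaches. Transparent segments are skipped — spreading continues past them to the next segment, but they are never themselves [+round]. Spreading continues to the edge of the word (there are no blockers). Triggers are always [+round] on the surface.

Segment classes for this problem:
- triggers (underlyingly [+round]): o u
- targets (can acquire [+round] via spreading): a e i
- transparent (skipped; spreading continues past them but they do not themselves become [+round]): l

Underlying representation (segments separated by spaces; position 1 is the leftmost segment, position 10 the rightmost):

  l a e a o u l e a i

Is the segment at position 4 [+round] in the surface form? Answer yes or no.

From /o/ at 5 rightward: 6 /u/ is itself a trigger — this domain ends here.
From /o/ at 5 leftward: 4 /a/ → [+round]; 3 /e/ → [+round]; 2 /a/ → [+round]; 1 /l/ transparent; word edge.
From /u/ at 6 rightward: 7 /l/ transparent; 8 /e/ → [+round]; 9 /a/ → [+round]; 10 /i/ → [+round]; word edge.
From /u/ at 6 leftward: 5 /o/ is itself a trigger — this domain ends here.
[+round] positions on the surface: 2 3 4 5 6 8 9 10.

yes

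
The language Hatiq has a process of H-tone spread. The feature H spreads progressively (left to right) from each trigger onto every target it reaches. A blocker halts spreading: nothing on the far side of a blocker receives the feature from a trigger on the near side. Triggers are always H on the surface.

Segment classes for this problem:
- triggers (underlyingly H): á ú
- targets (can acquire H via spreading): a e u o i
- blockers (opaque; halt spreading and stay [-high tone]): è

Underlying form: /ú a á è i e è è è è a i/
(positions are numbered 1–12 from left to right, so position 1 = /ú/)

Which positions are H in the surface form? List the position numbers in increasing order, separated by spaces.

From /ú/ at 1 rightward: 2 /a/ → H; 3 /á/ is itself a trigger — this domain ends here.
From /á/ at 3 rightward: 4 /è/ blocks.
Targets with no active source: positions 5 6 11 12 stay [-high tone].

1 2 3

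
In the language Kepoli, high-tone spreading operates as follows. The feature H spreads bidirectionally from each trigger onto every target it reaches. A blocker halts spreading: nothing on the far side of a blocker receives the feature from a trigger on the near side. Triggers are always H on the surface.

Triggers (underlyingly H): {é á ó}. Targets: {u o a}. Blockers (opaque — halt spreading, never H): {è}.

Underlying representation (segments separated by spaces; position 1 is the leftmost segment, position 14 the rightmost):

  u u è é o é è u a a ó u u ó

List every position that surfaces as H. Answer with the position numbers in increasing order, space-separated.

4 5 6 8 9 10 11 12 13 14

From /é/ at 4 rightward: 5 /o/ → H; 6 /é/ is itself a trigger — this domain ends here.
From /é/ at 4 leftward: 3 /è/ blocks.
From /é/ at 6 rightward: 7 /è/ blocks.
From /é/ at 6 leftward: 5 /o/ → H; 4 /é/ is itself a trigger — this domain ends here.
From /ó/ at 11 rightward: 12 /u/ → H; 13 /u/ → H; 14 /ó/ is itself a trigger — this domain ends here.
From /ó/ at 11 leftward: 10 /a/ → H; 9 /a/ → H; 8 /u/ → H; 7 /è/ blocks.
From /ó/ at 14 rightward: word edge.
From /ó/ at 14 leftward: 13 /u/ → H; 12 /u/ → H; 11 /ó/ is itself a trigger — this domain ends here.
Targets with no active source: positions 1 2 stay [-high tone].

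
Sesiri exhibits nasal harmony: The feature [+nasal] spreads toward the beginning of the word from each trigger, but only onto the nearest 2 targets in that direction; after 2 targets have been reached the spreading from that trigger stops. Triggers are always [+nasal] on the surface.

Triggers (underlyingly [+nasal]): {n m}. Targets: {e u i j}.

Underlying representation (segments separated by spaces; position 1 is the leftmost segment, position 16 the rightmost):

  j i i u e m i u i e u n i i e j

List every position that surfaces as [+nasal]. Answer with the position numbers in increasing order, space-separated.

4 5 6 10 11 12

From /m/ at 6 leftward: 5 /e/ → [+nasal]; 4 /u/ → [+nasal]; bound reached.
From /n/ at 12 leftward: 11 /u/ → [+nasal]; 10 /e/ → [+nasal]; bound reached.
Targets with no active source: positions 1 2 3 7 8 9 13 14 15 16 stay [-nasal].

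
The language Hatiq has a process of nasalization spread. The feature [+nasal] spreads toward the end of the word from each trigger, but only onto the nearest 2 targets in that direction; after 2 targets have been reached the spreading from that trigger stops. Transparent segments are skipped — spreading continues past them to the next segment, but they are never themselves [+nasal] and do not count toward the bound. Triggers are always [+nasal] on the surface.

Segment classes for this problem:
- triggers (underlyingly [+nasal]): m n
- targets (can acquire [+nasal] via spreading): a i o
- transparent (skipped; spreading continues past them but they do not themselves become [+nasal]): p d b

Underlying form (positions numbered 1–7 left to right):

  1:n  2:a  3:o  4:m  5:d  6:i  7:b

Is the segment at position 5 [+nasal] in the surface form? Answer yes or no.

no

From /n/ at 1 rightward: 2 /a/ → [+nasal]; 3 /o/ → [+nasal]; bound reached.
From /m/ at 4 rightward: 5 /d/ transparent; 6 /i/ → [+nasal]; 7 /b/ transparent; word edge.
[+nasal] positions on the surface: 1 2 3 4 6.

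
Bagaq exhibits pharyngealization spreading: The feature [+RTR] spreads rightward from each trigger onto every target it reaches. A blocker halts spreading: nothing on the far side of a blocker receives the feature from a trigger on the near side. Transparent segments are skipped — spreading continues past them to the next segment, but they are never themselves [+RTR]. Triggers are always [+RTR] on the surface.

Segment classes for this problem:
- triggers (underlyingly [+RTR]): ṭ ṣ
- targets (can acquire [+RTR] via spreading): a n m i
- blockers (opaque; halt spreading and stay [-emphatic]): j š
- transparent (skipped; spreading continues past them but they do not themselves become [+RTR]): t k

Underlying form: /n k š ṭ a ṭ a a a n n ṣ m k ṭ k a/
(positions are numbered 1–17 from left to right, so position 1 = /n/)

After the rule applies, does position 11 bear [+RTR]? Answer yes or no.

From /ṭ/ at 4 rightward: 5 /a/ → [+RTR]; 6 /ṭ/ is itself a trigger — this domain ends here.
From /ṭ/ at 6 rightward: 7 /a/ → [+RTR]; 8 /a/ → [+RTR]; 9 /a/ → [+RTR]; 10 /n/ → [+RTR]; 11 /n/ → [+RTR]; 12 /ṣ/ is itself a trigger — this domain ends here.
From /ṣ/ at 12 rightward: 13 /m/ → [+RTR]; 14 /k/ transparent; 15 /ṭ/ is itself a trigger — this domain ends here.
From /ṭ/ at 15 rightward: 16 /k/ transparent; 17 /a/ → [+RTR]; word edge.
Target with no active source: position 1 stays [-emphatic].
[+RTR] positions on the surface: 4 5 6 7 8 9 10 11 12 13 15 17.

yes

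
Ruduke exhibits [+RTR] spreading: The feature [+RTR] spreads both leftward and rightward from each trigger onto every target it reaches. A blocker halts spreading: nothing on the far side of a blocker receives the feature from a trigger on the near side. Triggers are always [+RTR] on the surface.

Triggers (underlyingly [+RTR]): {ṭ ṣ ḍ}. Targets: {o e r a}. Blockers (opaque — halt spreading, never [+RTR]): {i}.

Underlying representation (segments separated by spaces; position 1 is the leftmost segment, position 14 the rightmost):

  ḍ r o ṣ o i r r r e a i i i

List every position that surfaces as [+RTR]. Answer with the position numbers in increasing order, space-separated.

From /ḍ/ at 1 rightward: 2 /r/ → [+RTR]; 3 /o/ → [+RTR]; 4 /ṣ/ is itself a trigger — this domain ends here.
From /ḍ/ at 1 leftward: word edge.
From /ṣ/ at 4 rightward: 5 /o/ → [+RTR]; 6 /i/ blocks.
From /ṣ/ at 4 leftward: 3 /o/ → [+RTR]; 2 /r/ → [+RTR]; 1 /ḍ/ is itself a trigger — this domain ends here.
Targets with no active source: positions 7 8 9 10 11 stay [-emphatic].

1 2 3 4 5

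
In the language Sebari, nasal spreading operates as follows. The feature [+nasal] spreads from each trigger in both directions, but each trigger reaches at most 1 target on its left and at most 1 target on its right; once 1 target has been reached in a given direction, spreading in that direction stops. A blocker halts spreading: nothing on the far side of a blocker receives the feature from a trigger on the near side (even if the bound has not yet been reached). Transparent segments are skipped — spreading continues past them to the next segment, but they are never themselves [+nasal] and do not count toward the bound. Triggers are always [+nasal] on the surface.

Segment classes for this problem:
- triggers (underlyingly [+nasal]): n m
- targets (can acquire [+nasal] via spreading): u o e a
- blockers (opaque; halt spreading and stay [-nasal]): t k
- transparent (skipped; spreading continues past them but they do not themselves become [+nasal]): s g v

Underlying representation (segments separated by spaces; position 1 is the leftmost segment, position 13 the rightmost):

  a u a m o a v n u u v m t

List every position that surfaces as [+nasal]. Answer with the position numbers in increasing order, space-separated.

From /m/ at 4 rightward: 5 /o/ → [+nasal]; bound reached.
From /m/ at 4 leftward: 3 /a/ → [+nasal]; bound reached.
From /n/ at 8 rightward: 9 /u/ → [+nasal]; bound reached.
From /n/ at 8 leftward: 7 /v/ transparent; 6 /a/ → [+nasal]; bound reached.
From /m/ at 12 rightward: 13 /t/ blocks.
From /m/ at 12 leftward: 11 /v/ transparent; 10 /u/ → [+nasal]; bound reached.
Targets with no active source: positions 1 2 stay [-nasal].

3 4 5 6 8 9 10 12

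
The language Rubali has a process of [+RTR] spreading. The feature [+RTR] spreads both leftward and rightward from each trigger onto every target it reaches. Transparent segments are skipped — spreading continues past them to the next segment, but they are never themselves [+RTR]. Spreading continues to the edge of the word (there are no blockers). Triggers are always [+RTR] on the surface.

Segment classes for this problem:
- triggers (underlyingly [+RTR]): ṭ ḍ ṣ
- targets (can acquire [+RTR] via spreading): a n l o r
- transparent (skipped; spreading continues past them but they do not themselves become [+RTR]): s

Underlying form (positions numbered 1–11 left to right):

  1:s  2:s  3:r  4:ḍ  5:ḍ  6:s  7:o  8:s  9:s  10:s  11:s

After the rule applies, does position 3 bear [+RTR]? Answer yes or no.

From /ḍ/ at 4 rightward: 5 /ḍ/ is itself a trigger — this domain ends here.
From /ḍ/ at 4 leftward: 3 /r/ → [+RTR]; 2 /s/ transparent; 1 /s/ transparent; word edge.
From /ḍ/ at 5 rightward: 6 /s/ transparent; 7 /o/ → [+RTR]; 8 /s/ transparent; 9 /s/ transparent; 10 /s/ transparent; 11 /s/ transparent; word edge.
From /ḍ/ at 5 leftward: 4 /ḍ/ is itself a trigger — this domain ends here.
[+RTR] positions on the surface: 3 4 5 7.

yes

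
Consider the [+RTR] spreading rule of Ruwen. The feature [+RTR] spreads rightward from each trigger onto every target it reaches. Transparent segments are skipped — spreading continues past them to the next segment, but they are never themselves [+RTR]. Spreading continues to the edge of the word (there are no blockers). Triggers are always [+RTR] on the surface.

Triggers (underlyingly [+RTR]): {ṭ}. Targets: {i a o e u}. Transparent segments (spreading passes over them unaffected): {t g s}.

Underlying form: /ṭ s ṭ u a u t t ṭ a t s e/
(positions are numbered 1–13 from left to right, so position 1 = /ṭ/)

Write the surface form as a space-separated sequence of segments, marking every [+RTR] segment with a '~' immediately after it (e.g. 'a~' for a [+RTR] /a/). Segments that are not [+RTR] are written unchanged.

ṭ~ s ṭ~ u~ a~ u~ t t ṭ~ a~ t s e~

From /ṭ/ at 1 rightward: 2 /s/ transparent; 3 /ṭ/ is itself a trigger — this domain ends here.
From /ṭ/ at 3 rightward: 4 /u/ → [+RTR]; 5 /a/ → [+RTR]; 6 /u/ → [+RTR]; 7 /t/ transparent; 8 /t/ transparent; 9 /ṭ/ is itself a trigger — this domain ends here.
From /ṭ/ at 9 rightward: 10 /a/ → [+RTR]; 11 /t/ transparent; 12 /s/ transparent; 13 /e/ → [+RTR]; word edge.
[+RTR] positions on the surface: 1 3 4 5 6 9 10 13.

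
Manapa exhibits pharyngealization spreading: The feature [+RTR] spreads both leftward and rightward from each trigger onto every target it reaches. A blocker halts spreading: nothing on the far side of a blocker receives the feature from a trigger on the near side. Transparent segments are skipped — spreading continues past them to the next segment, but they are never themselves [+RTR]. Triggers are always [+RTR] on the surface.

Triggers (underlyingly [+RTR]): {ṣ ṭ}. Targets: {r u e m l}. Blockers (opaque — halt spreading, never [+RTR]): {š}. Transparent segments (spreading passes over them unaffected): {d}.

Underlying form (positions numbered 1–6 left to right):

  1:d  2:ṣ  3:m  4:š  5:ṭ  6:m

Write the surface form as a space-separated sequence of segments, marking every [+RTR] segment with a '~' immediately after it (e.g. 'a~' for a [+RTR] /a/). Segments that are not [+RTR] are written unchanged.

d ṣ~ m~ š ṭ~ m~

From /ṣ/ at 2 rightward: 3 /m/ → [+RTR]; 4 /š/ blocks.
From /ṣ/ at 2 leftward: 1 /d/ transparent; word edge.
From /ṭ/ at 5 rightward: 6 /m/ → [+RTR]; word edge.
From /ṭ/ at 5 leftward: 4 /š/ blocks.
[+RTR] positions on the surface: 2 3 5 6.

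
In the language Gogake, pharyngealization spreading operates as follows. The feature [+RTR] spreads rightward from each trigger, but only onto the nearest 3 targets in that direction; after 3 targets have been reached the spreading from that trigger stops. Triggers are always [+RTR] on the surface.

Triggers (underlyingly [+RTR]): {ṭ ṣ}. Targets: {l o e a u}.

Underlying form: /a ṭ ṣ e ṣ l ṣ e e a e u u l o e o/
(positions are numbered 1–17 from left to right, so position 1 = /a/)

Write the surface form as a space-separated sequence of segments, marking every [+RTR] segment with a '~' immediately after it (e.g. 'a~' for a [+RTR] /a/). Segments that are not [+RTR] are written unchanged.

a ṭ~ ṣ~ e~ ṣ~ l~ ṣ~ e~ e~ a~ e u u l o e o

From /ṭ/ at 2 rightward: 3 /ṣ/ is itself a trigger — this domain ends here.
From /ṣ/ at 3 rightward: 4 /e/ → [+RTR]; 5 /ṣ/ is itself a trigger — this domain ends here.
From /ṣ/ at 5 rightward: 6 /l/ → [+RTR]; 7 /ṣ/ is itself a trigger — this domain ends here.
From /ṣ/ at 7 rightward: 8 /e/ → [+RTR]; 9 /e/ → [+RTR]; 10 /a/ → [+RTR]; bound reached.
Targets with no active source: positions 1 11 12 13 14 15 16 17 stay [-emphatic].
[+RTR] positions on the surface: 2 3 4 5 6 7 8 9 10.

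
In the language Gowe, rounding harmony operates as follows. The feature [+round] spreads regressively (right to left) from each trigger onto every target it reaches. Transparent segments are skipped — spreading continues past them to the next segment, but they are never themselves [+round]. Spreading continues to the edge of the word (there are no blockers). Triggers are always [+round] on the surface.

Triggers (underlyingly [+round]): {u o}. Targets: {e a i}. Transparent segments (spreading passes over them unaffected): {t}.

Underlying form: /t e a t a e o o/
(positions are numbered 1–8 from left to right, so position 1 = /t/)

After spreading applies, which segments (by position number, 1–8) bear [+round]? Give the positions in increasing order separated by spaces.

2 3 5 6 7 8

From /o/ at 7 leftward: 6 /e/ → [+round]; 5 /a/ → [+round]; 4 /t/ transparent; 3 /a/ → [+round]; 2 /e/ → [+round]; 1 /t/ transparent; word edge.
From /o/ at 8 leftward: 7 /o/ is itself a trigger — this domain ends here.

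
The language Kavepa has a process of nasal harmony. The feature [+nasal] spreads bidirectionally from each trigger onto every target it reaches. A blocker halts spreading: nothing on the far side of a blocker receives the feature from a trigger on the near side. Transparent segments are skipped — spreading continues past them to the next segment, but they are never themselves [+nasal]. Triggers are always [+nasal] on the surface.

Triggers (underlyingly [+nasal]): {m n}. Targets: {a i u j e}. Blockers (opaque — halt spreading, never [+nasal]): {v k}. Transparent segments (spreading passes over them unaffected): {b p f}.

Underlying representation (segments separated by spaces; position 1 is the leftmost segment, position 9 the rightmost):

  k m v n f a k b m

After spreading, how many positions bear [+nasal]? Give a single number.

From /m/ at 2 rightward: 3 /v/ blocks.
From /m/ at 2 leftward: 1 /k/ blocks.
From /n/ at 4 rightward: 5 /f/ transparent; 6 /a/ → [+nasal]; 7 /k/ blocks.
From /n/ at 4 leftward: 3 /v/ blocks.
From /m/ at 9 rightward: word edge.
From /m/ at 9 leftward: 8 /b/ transparent; 7 /k/ blocks.
[+nasal] positions on the surface: 2 4 6 9.

4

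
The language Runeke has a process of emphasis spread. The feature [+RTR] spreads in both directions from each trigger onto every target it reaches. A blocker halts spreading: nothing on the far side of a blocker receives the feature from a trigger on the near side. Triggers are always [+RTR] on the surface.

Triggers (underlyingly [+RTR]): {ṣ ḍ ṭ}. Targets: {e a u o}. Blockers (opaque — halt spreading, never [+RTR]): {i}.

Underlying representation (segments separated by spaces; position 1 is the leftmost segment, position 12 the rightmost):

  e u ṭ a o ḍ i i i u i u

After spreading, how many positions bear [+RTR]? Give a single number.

6

From /ṭ/ at 3 rightward: 4 /a/ → [+RTR]; 5 /o/ → [+RTR]; 6 /ḍ/ is itself a trigger — this domain ends here.
From /ṭ/ at 3 leftward: 2 /u/ → [+RTR]; 1 /e/ → [+RTR]; word edge.
From /ḍ/ at 6 rightward: 7 /i/ blocks.
From /ḍ/ at 6 leftward: 5 /o/ → [+RTR]; 4 /a/ → [+RTR]; 3 /ṭ/ is itself a trigger — this domain ends here.
Targets with no active source: positions 10 12 stay [-emphatic].
[+RTR] positions on the surface: 1 2 3 4 5 6.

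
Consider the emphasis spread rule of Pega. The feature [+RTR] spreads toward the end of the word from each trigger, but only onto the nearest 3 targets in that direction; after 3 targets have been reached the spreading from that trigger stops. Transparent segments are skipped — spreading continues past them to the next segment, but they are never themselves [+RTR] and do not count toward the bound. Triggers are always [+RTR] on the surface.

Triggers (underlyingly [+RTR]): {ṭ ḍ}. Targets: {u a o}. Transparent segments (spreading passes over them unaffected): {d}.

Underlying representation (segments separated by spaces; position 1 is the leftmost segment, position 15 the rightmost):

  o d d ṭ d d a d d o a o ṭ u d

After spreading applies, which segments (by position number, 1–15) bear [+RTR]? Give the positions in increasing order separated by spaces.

From /ṭ/ at 4 rightward: 5 /d/ transparent; 6 /d/ transparent; 7 /a/ → [+RTR]; 8 /d/ transparent; 9 /d/ transparent; 10 /o/ → [+RTR]; 11 /a/ → [+RTR]; bound reached.
From /ṭ/ at 13 rightward: 14 /u/ → [+RTR]; 15 /d/ transparent; word edge.
Targets with no active source: positions 1 12 stay [-emphatic].

4 7 10 11 13 14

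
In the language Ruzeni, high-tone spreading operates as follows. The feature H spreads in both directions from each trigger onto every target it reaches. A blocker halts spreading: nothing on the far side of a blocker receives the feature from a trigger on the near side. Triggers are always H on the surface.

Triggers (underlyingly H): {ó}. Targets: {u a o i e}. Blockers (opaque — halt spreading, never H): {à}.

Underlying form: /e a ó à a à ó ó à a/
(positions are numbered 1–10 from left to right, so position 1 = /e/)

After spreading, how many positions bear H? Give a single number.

From /ó/ at 3 rightward: 4 /à/ blocks.
From /ó/ at 3 leftward: 2 /a/ → H; 1 /e/ → H; word edge.
From /ó/ at 7 rightward: 8 /ó/ is itself a trigger — this domain ends here.
From /ó/ at 7 leftward: 6 /à/ blocks.
From /ó/ at 8 rightward: 9 /à/ blocks.
From /ó/ at 8 leftward: 7 /ó/ is itself a trigger — this domain ends here.
Targets with no active source: positions 5 10 stay [-high tone].
H positions on the surface: 1 2 3 7 8.

5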